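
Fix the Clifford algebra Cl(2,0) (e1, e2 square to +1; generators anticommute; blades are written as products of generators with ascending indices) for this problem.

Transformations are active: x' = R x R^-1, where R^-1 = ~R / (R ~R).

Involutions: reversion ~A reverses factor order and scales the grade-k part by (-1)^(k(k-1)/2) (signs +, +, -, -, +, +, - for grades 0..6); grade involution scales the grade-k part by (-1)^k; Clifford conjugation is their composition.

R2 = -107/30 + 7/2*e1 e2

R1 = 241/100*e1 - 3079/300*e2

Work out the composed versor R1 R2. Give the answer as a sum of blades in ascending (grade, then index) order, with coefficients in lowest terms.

Distribute over the terms of R1 (each basis-blade product reordered to ascending indices, repeated generators contracted through their squares):
(241/100*e1) R2 = -25787/3000*e1 + 1687/200*e2
(-3079/300*e2) R2 = 21553/600*e1 + 329453/9000*e2
Summing the partial products and collecting blades:
Answer: 13663/500*e1 + 50671/1125*e2


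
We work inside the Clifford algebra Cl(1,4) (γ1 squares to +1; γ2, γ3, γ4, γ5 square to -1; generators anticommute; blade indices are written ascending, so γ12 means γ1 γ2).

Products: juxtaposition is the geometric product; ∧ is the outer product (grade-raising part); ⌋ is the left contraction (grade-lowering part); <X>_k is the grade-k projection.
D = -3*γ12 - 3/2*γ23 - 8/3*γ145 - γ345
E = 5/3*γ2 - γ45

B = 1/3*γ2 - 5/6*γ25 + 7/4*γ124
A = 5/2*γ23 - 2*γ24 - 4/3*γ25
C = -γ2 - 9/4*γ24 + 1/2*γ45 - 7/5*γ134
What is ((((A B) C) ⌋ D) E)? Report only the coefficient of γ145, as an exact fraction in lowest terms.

step 1: -10/9 + 7/2*γ1 + 5/6*γ3 - 2/3*γ4 - 4/9*γ5 - 25/12*γ35 + 5/3*γ45 + 35/8*γ134 + 7/3*γ145
step 2: 127/24 - 7/6*γ1 + 47/18*γ2 - 2/9*γ4 + 1/3*γ5 - 7/2*γ12 - 14/15*γ13 - 7/6*γ14 + 5/6*γ23 + 11/6*γ24 - 151/36*γ25 - 713/120*γ34 - 49/15*γ35 - 5/9*γ45 + 315/32*γ123 - 63/8*γ124 - 21/4*γ125 + 14/9*γ134 - 217/48*γ135 - 7/6*γ145 + 15/8*γ234 + 25/12*γ235 - 2/3*γ245 + 5/12*γ345 - 35/8*γ1234 - 7/3*γ1245 - 28/45*γ1345 - 75/16*γ2345
step 3: 74/9 - 503/54*γ1 + 7/2*γ2 + 121/36*γ3 + 49/15*γ4 - 1019/360*γ5 - 127/8*γ12 + 8/9*γ14 + 16/27*γ15 - 127/16*γ23 + 1/3*γ34 + 2/9*γ35 + 28/9*γ45 - 127/9*γ145 - 127/24*γ345
step 4: -49/18 + 889/72*γ1 + 370/27*γ2 - 889/48*γ3 + 1019/360*γ4 + 49/15*γ5 - 2515/162*γ12 - 16/27*γ14 + 8/9*γ15 - 605/108*γ23 - 49/9*γ24 + 1019/216*γ25 - 2/9*γ34 + 1/3*γ35 - 74/9*γ45 - 40/27*γ124 - 80/81*γ125 + 503/54*γ145 + 5/9*γ234 + 10/27*γ235 + 91/54*γ245 - 121/36*γ345 - 1651/216*γ1245 + 2413/144*γ2345
Answer: 503/54


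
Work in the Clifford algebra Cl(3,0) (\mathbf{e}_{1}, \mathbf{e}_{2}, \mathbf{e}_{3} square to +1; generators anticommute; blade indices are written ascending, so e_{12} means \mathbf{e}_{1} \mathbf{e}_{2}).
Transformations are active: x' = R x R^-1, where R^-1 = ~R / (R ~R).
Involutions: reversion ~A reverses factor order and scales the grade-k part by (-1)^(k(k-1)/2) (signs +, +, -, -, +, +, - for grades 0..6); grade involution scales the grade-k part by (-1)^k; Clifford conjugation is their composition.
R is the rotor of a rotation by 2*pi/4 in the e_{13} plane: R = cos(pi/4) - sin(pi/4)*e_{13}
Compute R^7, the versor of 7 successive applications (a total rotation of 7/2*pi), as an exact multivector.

Because a rotor carries half the rotation angle, composing 7 copies of this e_{13}-plane rotor multiplies the phase: 7*(pi/4) = \frac{7 \pi}{4}, hence R^7 = cos(\frac{7 \pi}{4}) - sin(\frac{7 \pi}{4})*e_{13}.
cos(\frac{7 \pi}{4}) = \frac{\sqrt{2}}{2} and sin(\frac{7 \pi}{4}) = - \frac{\sqrt{2}}{2}, so R^7 = \frac{\sqrt{2}}{2} + \frac{\sqrt{2}}{2} e_{13}. The net rotation is 3/2*pi (after discarding 1 full turn, each of which contributes a factor -1 to the rotor); the rotor keeps the half-angle phase exactly.
Answer: \frac{\sqrt{2}}{2} + \frac{\sqrt{2}}{2} e_{13}


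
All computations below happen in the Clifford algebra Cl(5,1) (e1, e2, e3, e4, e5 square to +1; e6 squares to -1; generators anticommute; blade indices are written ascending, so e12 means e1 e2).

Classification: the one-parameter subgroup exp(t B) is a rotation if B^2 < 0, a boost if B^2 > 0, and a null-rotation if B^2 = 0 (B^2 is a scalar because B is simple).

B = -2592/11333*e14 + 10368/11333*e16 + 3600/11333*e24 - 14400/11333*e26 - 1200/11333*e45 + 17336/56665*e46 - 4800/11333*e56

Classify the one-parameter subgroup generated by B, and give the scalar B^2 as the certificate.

B^2 term by term: the squares give (-2592/11333)^2*(e14)^2 + (10368/11333)^2*(e16)^2 + (3600/11333)^2*(e24)^2 + (-14400/11333)^2*(e26)^2 + (-1200/11333)^2*(e45)^2 + (17336/56665)^2*(e46)^2 + (-4800/11333)^2*(e56)^2 = 6718464/128436889*(-1) + 107495424/128436889*(+1) + 12960000/128436889*(-1) + 207360000/128436889*(+1) + 1440000/128436889*(-1) + 300536896/3210922225*(+1) + 23040000/128436889*(+1) = 64/25 (each basis 2-blade squares to minus the product of its generators' squares); cross terms between blades sharing an index anticommute and cancel; the commuting (index-disjoint) pairs give grade-4 terms 2*c*c'*(blade product), which cancel blade by blade — e1246: -74649600/128436889 + 74649600/128436889 = 0; e1456: 24883200/128436889 - 24883200/128436889 = 0; e2456: -34560000/128436889 + 34560000/128436889 = 0 — confirming B is simple. So B^2 = 64/25.
Answer: boost, certificate B^2 = 64/25. B^2 = 64/25 is basis-independent, so its sign is the whole story.


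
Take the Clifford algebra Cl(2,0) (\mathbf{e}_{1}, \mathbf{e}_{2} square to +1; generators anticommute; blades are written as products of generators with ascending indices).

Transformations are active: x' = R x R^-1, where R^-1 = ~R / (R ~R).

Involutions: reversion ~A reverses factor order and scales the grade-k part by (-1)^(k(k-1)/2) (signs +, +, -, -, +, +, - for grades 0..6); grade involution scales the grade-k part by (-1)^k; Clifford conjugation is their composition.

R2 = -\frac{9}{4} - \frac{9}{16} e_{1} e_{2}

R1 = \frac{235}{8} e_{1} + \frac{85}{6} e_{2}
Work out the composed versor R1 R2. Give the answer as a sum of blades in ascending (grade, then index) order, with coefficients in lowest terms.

Distribute over the terms of R1 (each basis-blade product reordered to ascending indices, repeated generators contracted through their squares):
(\frac{235}{8} e_{1}) R2 = -\frac{2115}{32} e_{1} - \frac{2115}{128} e_{2}
(\frac{85}{6} e_{2}) R2 = \frac{255}{32} e_{1} - \frac{255}{8} e_{2}
Summing the partial products and collecting blades:
Answer: -\frac{465}{8} e_{1} - \frac{6195}{128} e_{2}


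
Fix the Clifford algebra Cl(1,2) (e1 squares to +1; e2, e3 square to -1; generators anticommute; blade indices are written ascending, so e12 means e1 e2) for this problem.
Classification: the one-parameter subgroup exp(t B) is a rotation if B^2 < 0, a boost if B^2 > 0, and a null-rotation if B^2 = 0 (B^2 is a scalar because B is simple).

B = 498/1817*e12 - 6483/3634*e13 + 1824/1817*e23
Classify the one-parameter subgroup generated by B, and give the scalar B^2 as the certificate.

B^2 term by term: the squares give (498/1817)^2*(e12)^2 + (-6483/3634)^2*(e13)^2 + (1824/1817)^2*(e23)^2 = 248004/3301489*(+1) + 42029289/13205956*(+1) + 3326976/3301489*(-1) = 9/4 (each basis 2-blade squares to minus the product of its generators' squares); cross terms between blades sharing an index anticommute and cancel. So B^2 = 9/4.
Answer: boost, certificate B^2 = 9/4. Why this suffices: the scalar 9/4 survives any versor conjugation, so its sign alone determines the class however B is presented.


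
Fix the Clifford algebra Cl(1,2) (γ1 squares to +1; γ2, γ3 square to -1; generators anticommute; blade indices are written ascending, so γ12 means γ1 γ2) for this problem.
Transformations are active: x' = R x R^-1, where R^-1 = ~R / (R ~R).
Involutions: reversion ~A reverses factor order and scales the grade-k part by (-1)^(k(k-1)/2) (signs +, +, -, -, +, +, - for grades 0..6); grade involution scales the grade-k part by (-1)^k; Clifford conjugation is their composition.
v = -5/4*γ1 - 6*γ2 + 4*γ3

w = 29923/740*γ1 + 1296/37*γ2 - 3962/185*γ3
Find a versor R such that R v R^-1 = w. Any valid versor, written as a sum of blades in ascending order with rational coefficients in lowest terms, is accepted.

Equal squares first: v^2 = w^2 = -807/16. Then v + w = 14499/370*γ1 + 1074/37*γ2 - 3222/185*γ3 is a versor taking v to w, provided it is invertible.
Answer: 14499/370*γ1 + 1074/37*γ2 - 3222/185*γ3


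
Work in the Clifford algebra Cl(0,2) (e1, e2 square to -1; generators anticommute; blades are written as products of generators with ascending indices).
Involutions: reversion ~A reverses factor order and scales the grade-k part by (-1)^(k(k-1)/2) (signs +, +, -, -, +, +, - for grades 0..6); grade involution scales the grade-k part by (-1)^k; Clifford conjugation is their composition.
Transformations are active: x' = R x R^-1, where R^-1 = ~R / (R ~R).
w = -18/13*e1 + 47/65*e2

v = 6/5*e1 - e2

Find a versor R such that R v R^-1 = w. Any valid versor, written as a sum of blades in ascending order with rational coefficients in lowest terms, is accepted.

The midline construction: v and w both square to -61/25, so reflecting in their sum -12/65*e1 - 18/65*e2 exchanges them.
Answer: -12/65*e1 - 18/65*e2


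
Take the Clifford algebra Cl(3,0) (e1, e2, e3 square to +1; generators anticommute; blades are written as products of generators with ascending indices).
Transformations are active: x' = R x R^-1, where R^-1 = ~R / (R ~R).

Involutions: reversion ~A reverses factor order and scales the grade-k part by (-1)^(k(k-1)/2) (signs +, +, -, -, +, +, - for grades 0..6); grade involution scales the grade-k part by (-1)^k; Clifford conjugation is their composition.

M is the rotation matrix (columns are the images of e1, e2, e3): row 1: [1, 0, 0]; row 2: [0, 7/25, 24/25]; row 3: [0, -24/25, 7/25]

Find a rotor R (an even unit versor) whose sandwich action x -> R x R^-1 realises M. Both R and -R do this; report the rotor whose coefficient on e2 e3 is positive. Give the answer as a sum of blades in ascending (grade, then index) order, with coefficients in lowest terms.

Method: write R = a + b12*e1 e2 + b13*e1 e3 + b23*e2 e3 with a^2 + b12^2 + b13^2 + b23^2 = 1 (so R^-1 = ~R). Expanding the columns R e_j ~R gives tr M = 4a^2 - 1 and, from the antisymmetric part, M21 - M12 = -4a*b12, M13 - M31 = 4a*b13, M32 - M23 = -4a*b23.
Here tr M = 39/25, so a^2 = (1 + tr M)/4 = 16/25 and a = ±4/5. Taking a = 4/5: M21 - M12 = 0, M13 - M31 = 0, M32 - M23 = -48/25, giving b12 = 0, b13 = 0, b23 = 3/5, i.e. R = 4/5 + 3/5*e2 e3.
Its e2 e3 coefficient is already positive.
Answer: 4/5 + 3/5*e2 e3. Note: both R and -R realise this M (trace 39/25); the covering map identifies them, and the e2 e3-coefficient sign is the tie-breaker.


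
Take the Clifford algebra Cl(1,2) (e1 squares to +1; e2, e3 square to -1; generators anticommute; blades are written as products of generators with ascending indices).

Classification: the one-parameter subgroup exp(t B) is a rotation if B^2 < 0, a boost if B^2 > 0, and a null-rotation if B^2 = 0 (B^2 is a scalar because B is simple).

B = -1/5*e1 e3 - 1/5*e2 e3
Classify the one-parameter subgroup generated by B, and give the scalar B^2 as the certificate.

B^2 term by term: the squares give (-1/5)^2*(e1 e3)^2 + (-1/5)^2*(e2 e3)^2 = 1/25*(+1) + 1/25*(-1) = 0 (each basis 2-blade squares to minus the product of its generators' squares); cross terms between blades sharing an index anticommute and cancel. So B^2 = 0.
Answer: null-rotation, certificate B^2 = 0. No conjugation can change B^2 = 0; the sign gives the class.


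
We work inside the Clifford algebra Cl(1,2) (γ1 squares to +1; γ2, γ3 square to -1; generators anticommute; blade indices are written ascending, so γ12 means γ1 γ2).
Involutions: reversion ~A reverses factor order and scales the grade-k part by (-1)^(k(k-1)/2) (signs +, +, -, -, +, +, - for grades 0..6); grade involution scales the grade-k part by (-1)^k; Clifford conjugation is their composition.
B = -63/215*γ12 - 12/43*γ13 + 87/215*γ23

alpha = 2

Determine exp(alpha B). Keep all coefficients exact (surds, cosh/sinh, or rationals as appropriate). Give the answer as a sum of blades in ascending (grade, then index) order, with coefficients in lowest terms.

B^2 term by term: the squares give (-63/215)^2*(γ12)^2 + (-12/43)^2*(γ13)^2 + (87/215)^2*(γ23)^2 = 3969/46225*(+1) + 144/1849*(+1) + 7569/46225*(-1) = 0 (each basis 2-blade squares to minus the product of its generators' squares); cross terms between blades sharing an index anticommute and cancel. So B^2 = 0.
B^2 = 0, and the exponential is exactly linear here: exp(alpha B) = 1 + alpha B (parabolic case).
Answer: 1 - 126/215*γ12 - 24/43*γ13 + 174/215*γ23


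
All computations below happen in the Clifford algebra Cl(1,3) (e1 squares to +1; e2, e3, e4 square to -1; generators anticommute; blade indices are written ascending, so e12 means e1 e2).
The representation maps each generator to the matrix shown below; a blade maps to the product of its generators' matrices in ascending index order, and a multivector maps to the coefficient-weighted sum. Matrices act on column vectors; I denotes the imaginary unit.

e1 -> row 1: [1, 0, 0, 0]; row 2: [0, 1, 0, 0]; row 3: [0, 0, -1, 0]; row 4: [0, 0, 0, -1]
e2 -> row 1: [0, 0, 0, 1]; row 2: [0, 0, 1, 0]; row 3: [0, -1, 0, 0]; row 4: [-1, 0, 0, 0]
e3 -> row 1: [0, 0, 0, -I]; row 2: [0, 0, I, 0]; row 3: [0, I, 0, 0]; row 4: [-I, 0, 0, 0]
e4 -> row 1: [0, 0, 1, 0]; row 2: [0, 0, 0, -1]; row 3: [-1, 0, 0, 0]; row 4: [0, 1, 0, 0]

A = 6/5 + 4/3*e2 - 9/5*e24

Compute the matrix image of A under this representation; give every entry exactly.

Bivector images (products of the table entries): rho(e24) = rho(e2)rho(e4) = row 1: [0, 1, 0, 0]; row 2: [-1, 0, 0, 0]; row 3: [0, 0, 0, 1]; row 4: [0, 0, -1, 0].
M = (6/5)*1 + (4/3)*rho(e2) + (-9/5)*rho(e24), summed entrywise (1 is the identity matrix):
Answer: row 1: [6/5, -9/5, 0, 4/3]; row 2: [9/5, 6/5, 4/3, 0]; row 3: [0, -4/3, 6/5, -9/5]; row 4: [-4/3, 0, 9/5, 6/5]


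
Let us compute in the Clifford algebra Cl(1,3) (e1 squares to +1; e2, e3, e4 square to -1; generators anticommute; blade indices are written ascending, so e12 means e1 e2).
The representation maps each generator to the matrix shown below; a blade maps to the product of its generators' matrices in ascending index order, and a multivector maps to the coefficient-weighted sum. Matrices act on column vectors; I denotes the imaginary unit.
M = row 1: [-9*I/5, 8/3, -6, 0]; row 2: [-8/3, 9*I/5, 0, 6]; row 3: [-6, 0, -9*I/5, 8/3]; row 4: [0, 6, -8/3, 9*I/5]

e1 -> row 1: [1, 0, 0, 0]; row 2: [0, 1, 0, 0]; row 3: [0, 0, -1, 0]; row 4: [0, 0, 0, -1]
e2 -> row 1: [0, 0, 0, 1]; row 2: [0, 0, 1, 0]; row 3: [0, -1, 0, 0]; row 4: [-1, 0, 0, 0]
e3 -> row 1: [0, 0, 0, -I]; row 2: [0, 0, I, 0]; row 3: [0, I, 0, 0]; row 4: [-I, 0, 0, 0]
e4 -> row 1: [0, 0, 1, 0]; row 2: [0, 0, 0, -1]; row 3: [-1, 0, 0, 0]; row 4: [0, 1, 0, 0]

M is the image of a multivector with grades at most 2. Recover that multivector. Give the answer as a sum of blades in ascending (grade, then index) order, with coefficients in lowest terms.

Method: the blade images are trace-orthogonal — tr(rho(e_A) rho(e_B)^-1) = 4 if A = B and 0 otherwise — and rho(e_A)^-1 = (e_A)^2 * rho(e_A) with (e_A)^2 = +1 or -1, so the coefficient of e_A in the preimage is (e_A)^2 * tr(M rho(e_A))/4.
Nonzero projections over blades of grade <= 2: e14: (e14)^2 = +1, tr(M rho(e14)) = -24, coefficient -6; e23: (e23)^2 = -1, tr(M rho(e23)) = -36/5, coefficient 9/5; e24: (e24)^2 = -1, tr(M rho(e24)) = -32/3, coefficient 8/3. Every other blade of grade <= 2 projects to 0.
Answer: -6*e14 + 9/5*e23 + 8/3*e24


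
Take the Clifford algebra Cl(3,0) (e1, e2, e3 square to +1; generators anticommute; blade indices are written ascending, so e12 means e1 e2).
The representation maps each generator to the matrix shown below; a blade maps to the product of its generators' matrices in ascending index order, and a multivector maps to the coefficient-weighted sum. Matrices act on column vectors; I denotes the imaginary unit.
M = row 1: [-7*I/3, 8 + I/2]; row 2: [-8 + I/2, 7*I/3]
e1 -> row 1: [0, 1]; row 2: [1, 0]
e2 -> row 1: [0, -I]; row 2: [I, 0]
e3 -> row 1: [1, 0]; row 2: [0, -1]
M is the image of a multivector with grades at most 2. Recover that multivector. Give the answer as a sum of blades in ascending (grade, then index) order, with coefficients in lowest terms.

Method: 1, rho(e1), rho(e2), rho(e3) form a trace-orthogonal basis of the 2x2 complex matrices (tr(X Y) = 2 if X = Y, else 0), so M = m0*1 + m1*rho(e1) + m2*rho(e2) + m3*rho(e3) with m0 = tr(M)/2 = 0, m1 = tr(M rho(e1))/2 = I/2, m2 = tr(M rho(e2))/2 = 8*I, m3 = tr(M rho(e3))/2 = -7*I/3.
Multiplying table entries, the bivector images are rho(e12) = I*rho(e3), rho(e13) = -I*rho(e2), rho(e23) = I*rho(e1); with real blade coefficients the real parts of m0..m3 are the coefficients of 1, e1, e2, e3 and the imaginary parts give the bivectors (e23: Im m1, e13: -Im m2, e12: Im m3).
Answer: -7/3*e12 - 8*e13 + 1/2*e23


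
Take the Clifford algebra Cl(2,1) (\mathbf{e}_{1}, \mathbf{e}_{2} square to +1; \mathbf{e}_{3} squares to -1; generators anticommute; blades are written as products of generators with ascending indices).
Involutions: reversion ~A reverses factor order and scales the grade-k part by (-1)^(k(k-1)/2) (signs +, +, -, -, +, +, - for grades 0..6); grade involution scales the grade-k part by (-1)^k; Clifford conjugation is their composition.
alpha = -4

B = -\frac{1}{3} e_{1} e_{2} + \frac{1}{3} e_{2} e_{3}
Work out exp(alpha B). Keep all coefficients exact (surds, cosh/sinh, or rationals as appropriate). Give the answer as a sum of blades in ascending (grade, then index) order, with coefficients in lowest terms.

B^2 term by term: the squares give (-\frac{1}{3})^2*(e_{1} e_{2})^2 + (\frac{1}{3})^2*(e_{2} e_{3})^2 = \frac{1}{9}*(-1) + \frac{1}{9}*(+1) = 0 (each basis 2-blade squares to minus the product of its generators' squares); cross terms between blades sharing an index anticommute and cancel. So B^2 = 0.
B^2 = 0, hence only two terms survive: exp(alpha B) = 1 + alpha B (parabolic case).
Answer: 1 + \frac{4}{3} e_{1} e_{2} - \frac{4}{3} e_{2} e_{3}


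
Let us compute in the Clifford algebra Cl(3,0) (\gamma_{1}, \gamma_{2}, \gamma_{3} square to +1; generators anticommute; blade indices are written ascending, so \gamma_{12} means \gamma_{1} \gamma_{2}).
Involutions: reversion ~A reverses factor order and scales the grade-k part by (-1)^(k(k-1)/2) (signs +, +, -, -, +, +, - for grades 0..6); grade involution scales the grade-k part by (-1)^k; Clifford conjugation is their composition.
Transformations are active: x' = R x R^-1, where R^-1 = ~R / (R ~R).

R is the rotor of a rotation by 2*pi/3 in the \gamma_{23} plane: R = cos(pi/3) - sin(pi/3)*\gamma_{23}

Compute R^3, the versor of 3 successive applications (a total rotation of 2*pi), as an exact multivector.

The rotor phase is half the rotation angle and phases add under composition, so 3 steps in the \gamma_{23} plane accumulate phase 3*(pi/3) = \pi: R^3 = cos(\pi) - sin(\pi)*\gamma_{23}.
cos(\pi) = -1 and sin(\pi) = 0, so R^3 = -1. The total rotation 2*pi is 1 full turn, so every vector returns to itself, yet the rotor is -1, on the OTHER sheet of the double cover (an odd number of 2*pi turns).
Answer: -1


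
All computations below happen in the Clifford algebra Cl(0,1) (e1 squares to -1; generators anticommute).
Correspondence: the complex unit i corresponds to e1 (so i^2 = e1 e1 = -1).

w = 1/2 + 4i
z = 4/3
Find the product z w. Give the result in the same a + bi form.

In blades: z = 4/3, w = 1/2 + 4*e1.
Distribute z over w term by term (generator squares from the signature, products reordered to ascending indices): (4/3)*w = 2/3 + 16/3*e1.
Sum: 2/3 + 16/3*e1; translating back through the correspondence:
Answer: 2/3 + 16/3*i


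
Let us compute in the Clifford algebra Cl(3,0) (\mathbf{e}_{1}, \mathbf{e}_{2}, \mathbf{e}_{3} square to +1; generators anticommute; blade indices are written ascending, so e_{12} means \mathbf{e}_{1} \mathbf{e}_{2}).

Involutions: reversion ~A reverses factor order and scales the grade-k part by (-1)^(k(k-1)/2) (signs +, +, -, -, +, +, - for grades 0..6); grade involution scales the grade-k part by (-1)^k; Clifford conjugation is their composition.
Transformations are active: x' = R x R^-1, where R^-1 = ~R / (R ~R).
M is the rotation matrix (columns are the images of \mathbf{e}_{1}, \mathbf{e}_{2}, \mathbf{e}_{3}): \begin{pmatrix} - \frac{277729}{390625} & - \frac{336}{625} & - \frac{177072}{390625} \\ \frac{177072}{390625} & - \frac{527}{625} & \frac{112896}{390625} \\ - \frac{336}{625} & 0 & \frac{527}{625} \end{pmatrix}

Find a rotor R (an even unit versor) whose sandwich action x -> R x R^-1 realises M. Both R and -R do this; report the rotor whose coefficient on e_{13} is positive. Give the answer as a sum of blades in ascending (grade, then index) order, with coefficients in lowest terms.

Method: write R = a + b12*e_{12} + b13*e_{13} + b23*e_{23} with a^2 + b12^2 + b13^2 + b23^2 = 1 (so R^-1 = ~R). Expanding the columns R e_j ~R gives tr M = 4a^2 - 1 and, from the antisymmetric part, M21 - M12 = -4a*b12, M13 - M31 = 4a*b13, M32 - M23 = -4a*b23.
Here tr M = -\frac{277729}{390625}, so a^2 = (1 + tr M)/4 = \frac{28224}{390625} and a = ±\frac{168}{625}. Taking a = \frac{168}{625}: M21 - M12 = \frac{387072}{390625}, M13 - M31 = \frac{32928}{390625}, M32 - M23 = -\frac{112896}{390625}, giving b12 = -\frac{576}{625}, b13 = \frac{49}{625}, b23 = \frac{168}{625}, i.e. R = \frac{168}{625} - \frac{576}{625} e_{12} + \frac{49}{625} e_{13} + \frac{168}{625} e_{23}.
Its e_{13} coefficient is already positive.
Answer: \frac{168}{625} - \frac{576}{625} e_{12} + \frac{49}{625} e_{13} + \frac{168}{625} e_{23}. Sheet selection: the two-to-one cover makes ±R indistinguishable at the matrix level (trace -\frac{277729}{390625}), so uniqueness comes from the required sign on e_{13}.


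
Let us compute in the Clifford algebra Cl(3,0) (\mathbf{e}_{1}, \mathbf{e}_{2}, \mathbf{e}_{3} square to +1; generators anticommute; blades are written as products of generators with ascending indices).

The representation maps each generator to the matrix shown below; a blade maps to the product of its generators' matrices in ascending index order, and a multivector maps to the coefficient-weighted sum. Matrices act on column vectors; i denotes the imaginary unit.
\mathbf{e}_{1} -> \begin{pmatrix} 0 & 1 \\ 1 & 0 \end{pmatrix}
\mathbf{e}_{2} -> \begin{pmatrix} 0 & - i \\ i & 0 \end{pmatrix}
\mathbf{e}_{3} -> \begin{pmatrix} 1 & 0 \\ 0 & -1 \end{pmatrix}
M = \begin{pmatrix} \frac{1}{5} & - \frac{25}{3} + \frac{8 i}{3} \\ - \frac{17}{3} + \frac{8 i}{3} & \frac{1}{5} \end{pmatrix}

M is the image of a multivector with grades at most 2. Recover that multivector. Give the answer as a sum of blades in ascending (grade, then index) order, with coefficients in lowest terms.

Method: 1, rho(e_{1}), rho(e_{2}), rho(e_{3}) form a trace-orthogonal basis of the 2x2 complex matrices (tr(X Y) = 2 if X = Y, else 0), so M = m0*1 + m1*rho(e_{1}) + m2*rho(e_{2}) + m3*rho(e_{3}) with m0 = tr(M)/2 = \frac{1}{5}, m1 = tr(M rho(e_{1}))/2 = -7 + \frac{8 i}{3}, m2 = tr(M rho(e_{2}))/2 = - \frac{4 i}{3}, m3 = tr(M rho(e_{3}))/2 = 0.
Multiplying table entries, the bivector images are rho(e_{1} e_{2}) = i*rho(e_{3}), rho(e_{1} e_{3}) = -i*rho(e_{2}), rho(e_{2} e_{3}) = i*rho(e_{1}); with real blade coefficients the real parts of m0..m3 are the coefficients of 1, e_{1}, e_{2}, e_{3} and the imaginary parts give the bivectors (e_{2} e_{3}: Im m1, e_{1} e_{3}: -Im m2, e_{1} e_{2}: Im m3).
Answer: \frac{1}{5} - 7 e_{1} + \frac{4}{3} e_{1} e_{3} + \frac{8}{3} e_{2} e_{3}


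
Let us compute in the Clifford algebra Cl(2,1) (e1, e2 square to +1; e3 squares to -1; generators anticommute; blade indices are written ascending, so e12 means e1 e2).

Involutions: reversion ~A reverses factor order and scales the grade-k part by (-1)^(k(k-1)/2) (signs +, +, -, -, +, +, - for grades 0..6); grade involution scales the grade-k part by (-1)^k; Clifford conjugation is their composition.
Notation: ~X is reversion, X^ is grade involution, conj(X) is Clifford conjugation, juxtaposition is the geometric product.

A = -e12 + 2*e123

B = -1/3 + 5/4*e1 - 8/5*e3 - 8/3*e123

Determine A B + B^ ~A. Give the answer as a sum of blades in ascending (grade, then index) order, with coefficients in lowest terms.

first term: -16/3 + 5/4*e2 - 8/3*e3 + 53/15*e12 + 5/2*e23 + 14/15*e123
second term: -16/3 - 5/4*e2 - 8/3*e3 + 43/15*e12 + 5/2*e23 + 34/15*e123
Answer: -32/3 - 16/3*e3 + 32/5*e12 + 5*e23 + 16/5*e123


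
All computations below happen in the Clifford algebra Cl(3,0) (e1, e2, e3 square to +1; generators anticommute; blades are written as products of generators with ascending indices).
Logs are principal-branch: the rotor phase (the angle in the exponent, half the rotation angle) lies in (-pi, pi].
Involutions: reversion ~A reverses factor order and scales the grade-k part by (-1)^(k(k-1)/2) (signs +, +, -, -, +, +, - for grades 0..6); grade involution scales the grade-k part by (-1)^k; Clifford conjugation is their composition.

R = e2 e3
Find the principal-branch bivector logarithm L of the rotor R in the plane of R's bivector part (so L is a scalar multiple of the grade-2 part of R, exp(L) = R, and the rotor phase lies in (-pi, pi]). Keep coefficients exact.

The scalar part of R is 0, so the principal-branch rotor phase is pinned; divide the bivector part by its sine to get the unit plane — L is the phase times that plane.
Concretely: cos(phase) = 0 gives phase = ±pi/2, and since phase/sin(phase) is even the sign is immaterial: L = (phase/sin(phase)) * <R>_2 = (pi/2) * <R>_2.
Answer: pi/2*e2 e3


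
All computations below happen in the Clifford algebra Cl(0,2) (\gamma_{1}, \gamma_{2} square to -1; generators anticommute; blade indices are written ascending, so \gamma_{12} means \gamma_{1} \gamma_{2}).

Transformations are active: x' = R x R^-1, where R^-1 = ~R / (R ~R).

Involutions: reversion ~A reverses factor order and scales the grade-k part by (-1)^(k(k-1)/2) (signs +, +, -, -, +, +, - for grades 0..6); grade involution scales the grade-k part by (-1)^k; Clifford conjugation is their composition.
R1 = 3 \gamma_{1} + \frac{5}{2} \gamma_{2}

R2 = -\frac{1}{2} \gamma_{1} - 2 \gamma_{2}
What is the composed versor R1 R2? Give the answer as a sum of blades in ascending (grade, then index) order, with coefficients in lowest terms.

Distribute over the terms of R1 (each basis-blade product reordered to ascending indices, repeated generators contracted through their squares):
(3 \gamma_{1}) R2 = \frac{3}{2} - 6 \gamma_{12}
(\frac{5}{2} \gamma_{2}) R2 = 5 + \frac{5}{4} \gamma_{12}
Summing the partial products and collecting blades:
Answer: \frac{13}{2} - \frac{19}{4} \gamma_{12}


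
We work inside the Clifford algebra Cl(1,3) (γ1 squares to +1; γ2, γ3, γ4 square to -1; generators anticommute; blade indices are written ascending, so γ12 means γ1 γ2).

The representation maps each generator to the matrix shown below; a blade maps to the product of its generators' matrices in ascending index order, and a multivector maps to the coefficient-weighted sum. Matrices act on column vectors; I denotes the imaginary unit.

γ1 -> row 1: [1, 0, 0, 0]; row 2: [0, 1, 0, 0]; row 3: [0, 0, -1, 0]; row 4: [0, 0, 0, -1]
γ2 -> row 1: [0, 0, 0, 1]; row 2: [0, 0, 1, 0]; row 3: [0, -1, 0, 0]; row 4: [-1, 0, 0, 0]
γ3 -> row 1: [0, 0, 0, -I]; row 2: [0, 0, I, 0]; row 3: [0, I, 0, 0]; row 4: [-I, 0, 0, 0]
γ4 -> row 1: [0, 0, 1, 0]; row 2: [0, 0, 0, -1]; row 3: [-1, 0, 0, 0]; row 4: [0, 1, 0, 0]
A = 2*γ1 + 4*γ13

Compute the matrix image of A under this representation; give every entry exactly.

Bivector images (products of the table entries): rho(γ13) = rho(γ1)rho(γ3) = row 1: [0, 0, 0, -I]; row 2: [0, 0, I, 0]; row 3: [0, -I, 0, 0]; row 4: [I, 0, 0, 0].
M = (2)*rho(γ1) + (4)*rho(γ13), summed entrywise:
Answer: row 1: [2, 0, 0, -4*I]; row 2: [0, 2, 4*I, 0]; row 3: [0, -4*I, -2, 0]; row 4: [4*I, 0, 0, -2]


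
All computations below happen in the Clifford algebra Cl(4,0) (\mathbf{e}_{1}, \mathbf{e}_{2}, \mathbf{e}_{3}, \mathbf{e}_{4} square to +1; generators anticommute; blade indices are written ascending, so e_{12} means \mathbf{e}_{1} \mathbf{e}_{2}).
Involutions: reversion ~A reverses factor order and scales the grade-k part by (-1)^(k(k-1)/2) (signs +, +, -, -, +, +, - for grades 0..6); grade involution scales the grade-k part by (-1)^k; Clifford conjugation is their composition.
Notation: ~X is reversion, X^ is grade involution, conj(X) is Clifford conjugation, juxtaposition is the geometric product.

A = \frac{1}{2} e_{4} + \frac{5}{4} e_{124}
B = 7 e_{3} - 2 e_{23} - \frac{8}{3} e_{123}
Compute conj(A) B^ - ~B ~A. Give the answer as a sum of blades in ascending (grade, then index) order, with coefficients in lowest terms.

first term: -\frac{1}{6} e_{34} - \frac{5}{2} e_{134} + e_{234} + \frac{121}{12} e_{1234}
second term: \frac{41}{6} e_{34} + \frac{5}{2} e_{134} + e_{234} - \frac{89}{12} e_{1234}
Answer: -7 e_{34} - 5 e_{134} + \frac{35}{2} e_{1234}


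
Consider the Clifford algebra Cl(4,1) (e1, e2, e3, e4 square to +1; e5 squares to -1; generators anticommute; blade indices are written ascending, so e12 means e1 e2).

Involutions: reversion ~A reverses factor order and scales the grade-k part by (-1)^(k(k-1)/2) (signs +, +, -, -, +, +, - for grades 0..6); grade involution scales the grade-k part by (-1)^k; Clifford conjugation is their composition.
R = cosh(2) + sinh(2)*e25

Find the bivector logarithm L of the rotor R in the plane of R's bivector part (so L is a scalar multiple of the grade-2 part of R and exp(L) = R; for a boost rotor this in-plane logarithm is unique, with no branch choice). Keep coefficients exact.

The scalar part of R is cosh(2), which determines |rapidity| via cosh; the sign lives in the bivector part, and pairing them (bivector part over sinh of the rapidity = the plane) gives the unique in-plane L = rapidity * plane.
Concretely: cosh(rapidity) = cosh(2) gives rapidity = ±2, and since rapidity/sinh(rapidity) is even the sign is immaterial: L = (rapidity/sinh(rapidity)) * <R>_2 = (2/sinh(2)) * <R>_2.
Answer: 2*e25


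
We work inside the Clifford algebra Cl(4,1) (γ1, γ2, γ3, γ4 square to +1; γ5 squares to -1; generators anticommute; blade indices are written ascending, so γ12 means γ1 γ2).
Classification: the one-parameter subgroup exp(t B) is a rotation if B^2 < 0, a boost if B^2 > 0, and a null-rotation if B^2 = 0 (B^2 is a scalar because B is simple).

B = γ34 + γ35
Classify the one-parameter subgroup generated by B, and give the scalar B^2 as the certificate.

B^2 term by term: the squares give (1)^2*(γ34)^2 + (1)^2*(γ35)^2 = 1*(-1) + 1*(+1) = 0 (each basis 2-blade squares to minus the product of its generators' squares); cross terms between blades sharing an index anticommute and cancel. So B^2 = 0.
Answer: null-rotation, certificate B^2 = 0. Key observation: B^2 = 0 is a conjugation invariant, so its sign decides the class regardless of the surface form of B.


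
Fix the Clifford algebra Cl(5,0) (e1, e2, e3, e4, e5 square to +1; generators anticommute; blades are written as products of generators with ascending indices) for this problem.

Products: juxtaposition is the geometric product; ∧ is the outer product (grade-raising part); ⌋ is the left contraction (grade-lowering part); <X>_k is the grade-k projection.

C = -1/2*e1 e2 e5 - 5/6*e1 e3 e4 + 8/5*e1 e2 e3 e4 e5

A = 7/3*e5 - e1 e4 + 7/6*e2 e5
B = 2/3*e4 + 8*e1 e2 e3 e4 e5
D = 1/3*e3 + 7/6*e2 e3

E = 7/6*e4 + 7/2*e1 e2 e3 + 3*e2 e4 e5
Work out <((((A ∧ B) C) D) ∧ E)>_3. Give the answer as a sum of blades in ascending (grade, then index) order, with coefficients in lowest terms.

step 1: -14/9*e4 e5 - 7/9*e2 e4 e5
step 2: -56/45*e1 e3 - 7/18*e1 e4 + 112/45*e1 e2 e3 + 7/9*e1 e2 e4 - 35/27*e1 e3 e5 + 35/54*e1 e2 e3 e5
step 3: -448/135*e1 + 308/135*e1 e2 - 35/108*e1 e5 + 35/27*e1 e2 e5 + 28/27*e1 e3 e4 - 77/108*e1 e2 e3 e4
step 4: -1568/405*e1 e4 + 1078/405*e1 e2 e4 + 245/648*e1 e4 e5 - 9289/810*e1 e2 e4 e5
step 5: 1078/405*e1 e2 e4 + 245/648*e1 e4 e5
Answer: 1078/405*e1 e2 e4 + 245/648*e1 e4 e5


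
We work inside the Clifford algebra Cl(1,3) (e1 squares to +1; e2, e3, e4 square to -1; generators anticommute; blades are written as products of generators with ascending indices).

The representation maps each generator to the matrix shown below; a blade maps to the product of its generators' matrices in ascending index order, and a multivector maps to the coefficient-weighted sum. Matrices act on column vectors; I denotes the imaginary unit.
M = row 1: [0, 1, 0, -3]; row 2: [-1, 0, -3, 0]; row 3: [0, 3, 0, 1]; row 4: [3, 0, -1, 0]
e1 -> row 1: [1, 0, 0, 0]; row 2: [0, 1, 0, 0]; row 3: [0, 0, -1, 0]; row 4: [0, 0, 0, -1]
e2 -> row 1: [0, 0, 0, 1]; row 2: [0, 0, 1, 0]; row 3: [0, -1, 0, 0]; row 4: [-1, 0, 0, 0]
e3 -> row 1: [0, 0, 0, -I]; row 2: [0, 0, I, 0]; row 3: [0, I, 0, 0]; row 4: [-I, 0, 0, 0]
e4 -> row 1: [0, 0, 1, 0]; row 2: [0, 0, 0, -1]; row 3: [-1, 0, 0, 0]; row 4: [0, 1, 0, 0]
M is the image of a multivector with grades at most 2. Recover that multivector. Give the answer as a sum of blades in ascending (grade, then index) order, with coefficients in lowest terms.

Method: the blade images are trace-orthogonal — tr(rho(e_A) rho(e_B)^-1) = 4 if A = B and 0 otherwise — and rho(e_A)^-1 = (e_A)^2 * rho(e_A) with (e_A)^2 = +1 or -1, so the coefficient of e_A in the preimage is (e_A)^2 * tr(M rho(e_A))/4.
Nonzero projections over blades of grade <= 2: e2: (e2)^2 = -1, tr(M rho(e2)) = 12, coefficient -3; e2 e4: (e2 e4)^2 = -1, tr(M rho(e2 e4)) = -4, coefficient 1. Every other blade of grade <= 2 projects to 0.
Answer: -3*e2 + e2 e4


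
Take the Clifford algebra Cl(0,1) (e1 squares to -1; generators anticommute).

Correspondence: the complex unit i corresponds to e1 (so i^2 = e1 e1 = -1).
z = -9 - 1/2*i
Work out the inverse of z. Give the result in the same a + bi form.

In blades: z = -9 - 1/2*e1.
With qbar = -9 + 1/2*e1 (scalar fixed, mapped units negated), z qbar = 325/4 (the sum of squared coefficients), so z^-1 = qbar / (325/4) = -36/325 + 2/325*e1; translating back:
Answer: -36/325 + 2/325*i


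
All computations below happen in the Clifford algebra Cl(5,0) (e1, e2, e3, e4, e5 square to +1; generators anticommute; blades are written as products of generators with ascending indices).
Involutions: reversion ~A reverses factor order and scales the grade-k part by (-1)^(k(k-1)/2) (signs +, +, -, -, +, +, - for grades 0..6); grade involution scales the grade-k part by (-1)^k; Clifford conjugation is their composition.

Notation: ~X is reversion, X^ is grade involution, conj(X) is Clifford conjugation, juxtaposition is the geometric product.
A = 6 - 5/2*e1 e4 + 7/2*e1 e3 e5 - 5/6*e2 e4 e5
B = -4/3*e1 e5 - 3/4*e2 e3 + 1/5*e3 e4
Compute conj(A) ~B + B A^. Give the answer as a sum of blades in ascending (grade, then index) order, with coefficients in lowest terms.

first term: 14/3*e3 + 1/2*e1 e3 + 8*e1 e5 + 9/2*e2 e3 - 6/5*e3 e4 - 10/3*e4 e5 + 10/9*e1 e2 e4 - 21/8*e1 e2 e5 - 7/10*e1 e4 e5 - 1/6*e2 e3 e5 - 5/8*e3 e4 e5 + 15/8*e1 e2 e3 e4
second term: 14/3*e3 - 1/2*e1 e3 - 8*e1 e5 - 9/2*e2 e3 + 6/5*e3 e4 + 10/3*e4 e5 - 10/9*e1 e2 e4 + 21/8*e1 e2 e5 + 7/10*e1 e4 e5 + 1/6*e2 e3 e5 + 5/8*e3 e4 e5 + 15/8*e1 e2 e3 e4
Answer: 28/3*e3 + 15/4*e1 e2 e3 e4


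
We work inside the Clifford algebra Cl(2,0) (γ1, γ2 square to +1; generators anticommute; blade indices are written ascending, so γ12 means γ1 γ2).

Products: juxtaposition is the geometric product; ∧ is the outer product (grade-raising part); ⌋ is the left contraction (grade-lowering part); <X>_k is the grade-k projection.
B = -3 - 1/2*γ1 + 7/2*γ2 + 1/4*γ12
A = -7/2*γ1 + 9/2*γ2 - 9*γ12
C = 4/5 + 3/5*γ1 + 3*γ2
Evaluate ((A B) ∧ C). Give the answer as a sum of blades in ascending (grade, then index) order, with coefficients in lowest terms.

step 1: 79/4 - 177/8*γ1 - 151/8*γ2 + 17*γ12
step 2: 79/5 - 117/20*γ1 + 883/20*γ2 - 829/20*γ12
Answer: 79/5 - 117/20*γ1 + 883/20*γ2 - 829/20*γ12


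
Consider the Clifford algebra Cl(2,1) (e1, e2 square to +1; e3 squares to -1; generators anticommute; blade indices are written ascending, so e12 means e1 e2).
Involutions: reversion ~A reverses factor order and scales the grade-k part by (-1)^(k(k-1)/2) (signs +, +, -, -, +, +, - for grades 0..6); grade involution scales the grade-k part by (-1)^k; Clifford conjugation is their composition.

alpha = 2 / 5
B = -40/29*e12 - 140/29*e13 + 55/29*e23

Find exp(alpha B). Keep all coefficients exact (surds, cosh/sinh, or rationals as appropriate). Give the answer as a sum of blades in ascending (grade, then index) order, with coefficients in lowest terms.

B^2 term by term: the squares give (-40/29)^2*(e12)^2 + (-140/29)^2*(e13)^2 + (55/29)^2*(e23)^2 = 1600/841*(-1) + 19600/841*(+1) + 3025/841*(+1) = 25 (each basis 2-blade squares to minus the product of its generators' squares); cross terms between blades sharing an index anticommute and cancel. So B^2 = 25.
B^2 = 25 — hyperbolic case — the even/odd split gives cosh and sinh: l = 5, alpha*l = 2, so exp(alpha B) = cosh(2) + (sinh(2)/5)*B = cosh(2) + (sinh(2)/5)*B.
Answer: cosh(2) - 8*sinh(2)/29*e12 - 28*sinh(2)/29*e13 + 11*sinh(2)/29*e23


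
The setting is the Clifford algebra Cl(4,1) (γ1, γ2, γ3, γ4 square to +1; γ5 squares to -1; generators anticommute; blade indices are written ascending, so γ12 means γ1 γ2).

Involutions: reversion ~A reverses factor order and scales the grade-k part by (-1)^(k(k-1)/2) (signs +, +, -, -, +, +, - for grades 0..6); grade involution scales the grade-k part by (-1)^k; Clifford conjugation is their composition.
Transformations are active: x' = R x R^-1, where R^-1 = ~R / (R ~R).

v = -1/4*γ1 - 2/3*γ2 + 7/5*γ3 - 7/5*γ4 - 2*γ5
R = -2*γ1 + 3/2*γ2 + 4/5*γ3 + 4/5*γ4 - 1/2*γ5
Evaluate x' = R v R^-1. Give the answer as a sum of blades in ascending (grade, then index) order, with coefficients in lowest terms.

~R = -2*γ1 + 3/2*γ2 + 4/5*γ3 + 4/5*γ4 - 1/2*γ5, and R ~R = 182/25, so R^-1 = ~R / (182/25).
R v = -3/2 + 41/24*γ12 - 13/5*γ13 + 3*γ14 + 31/8*γ15 + 79/30*γ23 - 47/30*γ24 - 10/3*γ25 - 56/25*γ34 - 9/10*γ35 - 23/10*γ45
Answer: 391/364*γ1 + 53/1092*γ2 - 787/455*γ3 + 487/455*γ4 + 803/364*γ5


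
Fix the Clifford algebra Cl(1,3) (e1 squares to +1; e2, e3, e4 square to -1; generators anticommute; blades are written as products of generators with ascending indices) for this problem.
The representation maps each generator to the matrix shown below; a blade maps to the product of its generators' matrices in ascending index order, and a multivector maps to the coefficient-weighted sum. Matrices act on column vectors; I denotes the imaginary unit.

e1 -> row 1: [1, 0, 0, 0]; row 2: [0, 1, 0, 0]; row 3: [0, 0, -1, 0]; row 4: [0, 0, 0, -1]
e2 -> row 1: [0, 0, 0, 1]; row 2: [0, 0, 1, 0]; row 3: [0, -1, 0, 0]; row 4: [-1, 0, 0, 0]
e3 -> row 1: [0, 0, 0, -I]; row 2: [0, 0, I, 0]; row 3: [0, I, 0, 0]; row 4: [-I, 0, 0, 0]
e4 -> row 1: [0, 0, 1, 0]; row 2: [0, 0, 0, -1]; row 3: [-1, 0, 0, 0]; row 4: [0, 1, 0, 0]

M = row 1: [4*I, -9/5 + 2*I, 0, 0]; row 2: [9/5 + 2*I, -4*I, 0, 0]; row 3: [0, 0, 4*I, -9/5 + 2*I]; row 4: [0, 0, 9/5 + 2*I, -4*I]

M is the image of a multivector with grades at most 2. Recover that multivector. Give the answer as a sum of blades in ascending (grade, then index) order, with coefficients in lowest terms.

Method: the blade images are trace-orthogonal — tr(rho(e_A) rho(e_B)^-1) = 4 if A = B and 0 otherwise — and rho(e_A)^-1 = (e_A)^2 * rho(e_A) with (e_A)^2 = +1 or -1, so the coefficient of e_A in the preimage is (e_A)^2 * tr(M rho(e_A))/4.
Nonzero projections over blades of grade <= 2: e2 e3: (e2 e3)^2 = -1, tr(M rho(e2 e3)) = 16, coefficient -4; e2 e4: (e2 e4)^2 = -1, tr(M rho(e2 e4)) = 36/5, coefficient -9/5; e3 e4: (e3 e4)^2 = -1, tr(M rho(e3 e4)) = 8, coefficient -2. Every other blade of grade <= 2 projects to 0.
Answer: -4*e2 e3 - 9/5*e2 e4 - 2*e3 e4


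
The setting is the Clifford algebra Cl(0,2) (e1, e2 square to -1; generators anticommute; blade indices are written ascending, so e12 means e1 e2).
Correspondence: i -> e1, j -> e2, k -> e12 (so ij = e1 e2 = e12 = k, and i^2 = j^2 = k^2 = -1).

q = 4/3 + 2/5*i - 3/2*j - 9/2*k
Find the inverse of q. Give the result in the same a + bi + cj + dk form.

In blades: q = 4/3 + 2/5*e1 - 3/2*e2 - 9/2*e12.
With qbar = 4/3 - 2/5*e1 + 3/2*e2 + 9/2*e12 (scalar fixed, mapped units negated), q qbar = 10997/450 (the sum of squared coefficients), so q^-1 = qbar / (10997/450) = 600/10997 - 180/10997*e1 + 675/10997*e2 + 2025/10997*e12; translating back:
Answer: 600/10997 - 180/10997*i + 675/10997*j + 2025/10997*k
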